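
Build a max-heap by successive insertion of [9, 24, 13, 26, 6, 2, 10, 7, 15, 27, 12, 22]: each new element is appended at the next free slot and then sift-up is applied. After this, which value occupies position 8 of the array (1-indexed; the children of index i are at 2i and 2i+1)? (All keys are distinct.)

Insert 9:
  append 9 at index 1 → [9] (no swap needed)
Insert 24:
  append 24 at index 2 → [9, 24]
  24 > parent 9 at index 1, swap → [24, 9]
Insert 13:
  append 13 at index 3 → [24, 9, 13] (no swap needed)
Insert 26:
  append 26 at index 4 → [24, 9, 13, 26]
  26 > parent 9 at index 2, swap → [24, 26, 13, 9]
  26 > parent 24 at index 1, swap → [26, 24, 13, 9]
Insert 6:
  append 6 at index 5 → [26, 24, 13, 9, 6] (no swap needed)
Insert 2:
  append 2 at index 6 → [26, 24, 13, 9, 6, 2] (no swap needed)
Insert 10:
  append 10 at index 7 → [26, 24, 13, 9, 6, 2, 10] (no swap needed)
Insert 7:
  append 7 at index 8 → [26, 24, 13, 9, 6, 2, 10, 7] (no swap needed)
Insert 15:
  append 15 at index 9 → [26, 24, 13, 9, 6, 2, 10, 7, 15]
  15 > parent 9 at index 4, swap → [26, 24, 13, 15, 6, 2, 10, 7, 9]
Insert 27:
  append 27 at index 10 → [26, 24, 13, 15, 6, 2, 10, 7, 9, 27]
  27 > parent 6 at index 5, swap → [26, 24, 13, 15, 27, 2, 10, 7, 9, 6]
  27 > parent 24 at index 2, swap → [26, 27, 13, 15, 24, 2, 10, 7, 9, 6]
  27 > parent 26 at index 1, swap → [27, 26, 13, 15, 24, 2, 10, 7, 9, 6]
Insert 12:
  append 12 at index 11 → [27, 26, 13, 15, 24, 2, 10, 7, 9, 6, 12] (no swap needed)
Insert 22:
  append 22 at index 12 → [27, 26, 13, 15, 24, 2, 10, 7, 9, 6, 12, 22]
  22 > parent 2 at index 6, swap → [27, 26, 13, 15, 24, 22, 10, 7, 9, 6, 12, 2]
  22 > parent 13 at index 3, swap → [27, 26, 22, 15, 24, 13, 10, 7, 9, 6, 12, 2]
resulting array: [27, 26, 22, 15, 24, 13, 10, 7, 9, 6, 12, 2]

7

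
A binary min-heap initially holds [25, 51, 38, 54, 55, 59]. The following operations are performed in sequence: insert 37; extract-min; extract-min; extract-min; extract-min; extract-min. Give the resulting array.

insert 37:
  append 37 at index 6 → [25, 51, 38, 54, 55, 59, 37]
  37 < parent 38 at index 2, swap → [25, 51, 37, 54, 55, 59, 38]
extract-min → returns 25:
  remove root 25; move last element 38 to root → [38, 51, 37, 54, 55, 59]
  38 vs smaller child 37 at index 2, swap → [37, 51, 38, 54, 55, 59]
extract-min → returns 37:
  remove root 37; move last element 59 to root → [59, 51, 38, 54, 55]
  59 vs smaller child 38 at index 2, swap → [38, 51, 59, 54, 55]
extract-min → returns 38:
  remove root 38; move last element 55 to root → [55, 51, 59, 54]
  55 vs smaller child 51 at index 1, swap → [51, 55, 59, 54]
  55 vs only child 54 at index 3, swap → [51, 54, 59, 55]
extract-min → returns 51:
  remove root 51; move last element 55 to root → [55, 54, 59]
  55 vs smaller child 54 at index 1, swap → [54, 55, 59]
extract-min → returns 54:
  remove root 54; move last element 59 to root → [59, 55]
  59 vs only child 55 at index 1, swap → [55, 59]

[55, 59]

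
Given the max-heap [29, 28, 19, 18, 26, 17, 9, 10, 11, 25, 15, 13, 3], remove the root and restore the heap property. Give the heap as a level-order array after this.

remove root 29; move last element 3 to root → [3, 28, 19, 18, 26, 17, 9, 10, 11, 25, 15, 13]
3 vs larger child 28 at index 1, swap → [28, 3, 19, 18, 26, 17, 9, 10, 11, 25, 15, 13]
3 vs larger child 26 at index 4, swap → [28, 26, 19, 18, 3, 17, 9, 10, 11, 25, 15, 13]
3 vs larger child 25 at index 9, swap → [28, 26, 19, 18, 25, 17, 9, 10, 11, 3, 15, 13]

[28, 26, 19, 18, 25, 17, 9, 10, 11, 3, 15, 13]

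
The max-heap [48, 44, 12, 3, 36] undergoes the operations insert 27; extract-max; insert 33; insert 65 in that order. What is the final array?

[65, 36, 44, 3, 12, 27, 33]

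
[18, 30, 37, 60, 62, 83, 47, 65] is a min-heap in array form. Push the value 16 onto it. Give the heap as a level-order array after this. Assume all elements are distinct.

[16, 18, 37, 30, 62, 83, 47, 65, 60]

append 16 at index 8 → [18, 30, 37, 60, 62, 83, 47, 65, 16]
16 < parent 60 at index 3, swap → [18, 30, 37, 16, 62, 83, 47, 65, 60]
16 < parent 30 at index 1, swap → [18, 16, 37, 30, 62, 83, 47, 65, 60]
16 < parent 18 at index 0, swap → [16, 18, 37, 30, 62, 83, 47, 65, 60]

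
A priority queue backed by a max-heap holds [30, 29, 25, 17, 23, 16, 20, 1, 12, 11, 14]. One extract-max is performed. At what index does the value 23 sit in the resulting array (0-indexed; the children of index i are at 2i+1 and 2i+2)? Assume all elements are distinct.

1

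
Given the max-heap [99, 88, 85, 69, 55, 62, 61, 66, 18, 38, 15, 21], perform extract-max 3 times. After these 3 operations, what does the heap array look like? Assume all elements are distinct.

extract-max #1 returns 99:
  remove root 99; move last element 21 to root → [21, 88, 85, 69, 55, 62, 61, 66, 18, 38, 15]
  21 vs larger child 88 at index 1, swap → [88, 21, 85, 69, 55, 62, 61, 66, 18, 38, 15]
  21 vs larger child 69 at index 3, swap → [88, 69, 85, 21, 55, 62, 61, 66, 18, 38, 15]
  21 vs larger child 66 at index 7, swap → [88, 69, 85, 66, 55, 62, 61, 21, 18, 38, 15]
extract-max #2 returns 88:
  remove root 88; move last element 15 to root → [15, 69, 85, 66, 55, 62, 61, 21, 18, 38]
  15 vs larger child 85 at index 2, swap → [85, 69, 15, 66, 55, 62, 61, 21, 18, 38]
  15 vs larger child 62 at index 5, swap → [85, 69, 62, 66, 55, 15, 61, 21, 18, 38]
extract-max #3 returns 85:
  remove root 85; move last element 38 to root → [38, 69, 62, 66, 55, 15, 61, 21, 18]
  38 vs larger child 69 at index 1, swap → [69, 38, 62, 66, 55, 15, 61, 21, 18]
  38 vs larger child 66 at index 3, swap → [69, 66, 62, 38, 55, 15, 61, 21, 18]

[69, 66, 62, 38, 55, 15, 61, 21, 18]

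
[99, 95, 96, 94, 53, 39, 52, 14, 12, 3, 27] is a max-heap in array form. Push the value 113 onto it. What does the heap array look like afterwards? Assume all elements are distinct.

append 113 at index 11 → [99, 95, 96, 94, 53, 39, 52, 14, 12, 3, 27, 113]
113 > parent 39 at index 5, swap → [99, 95, 96, 94, 53, 113, 52, 14, 12, 3, 27, 39]
113 > parent 96 at index 2, swap → [99, 95, 113, 94, 53, 96, 52, 14, 12, 3, 27, 39]
113 > parent 99 at index 0, swap → [113, 95, 99, 94, 53, 96, 52, 14, 12, 3, 27, 39]

[113, 95, 99, 94, 53, 96, 52, 14, 12, 3, 27, 39]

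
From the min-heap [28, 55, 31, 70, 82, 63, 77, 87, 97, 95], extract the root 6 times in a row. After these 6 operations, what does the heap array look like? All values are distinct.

[82, 87, 95, 97]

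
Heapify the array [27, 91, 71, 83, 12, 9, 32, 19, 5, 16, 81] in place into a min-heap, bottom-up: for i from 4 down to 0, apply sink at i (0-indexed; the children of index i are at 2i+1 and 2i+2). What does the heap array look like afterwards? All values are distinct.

sift down from index 4: already satisfies heap property
sift down from index 3:
  83 vs smaller child 5 at index 8, swap → [27, 91, 71, 5, 12, 9, 32, 19, 83, 16, 81]
sift down from index 2:
  71 vs smaller child 9 at index 5, swap → [27, 91, 9, 5, 12, 71, 32, 19, 83, 16, 81]
sift down from index 1:
  91 vs smaller child 5 at index 3, swap → [27, 5, 9, 91, 12, 71, 32, 19, 83, 16, 81]
  91 vs smaller child 19 at index 7, swap → [27, 5, 9, 19, 12, 71, 32, 91, 83, 16, 81]
sift down from index 0:
  27 vs smaller child 5 at index 1, swap → [5, 27, 9, 19, 12, 71, 32, 91, 83, 16, 81]
  27 vs smaller child 12 at index 4, swap → [5, 12, 9, 19, 27, 71, 32, 91, 83, 16, 81]
  27 vs smaller child 16 at index 9, swap → [5, 12, 9, 19, 16, 71, 32, 91, 83, 27, 81]

[5, 12, 9, 19, 16, 71, 32, 91, 83, 27, 81]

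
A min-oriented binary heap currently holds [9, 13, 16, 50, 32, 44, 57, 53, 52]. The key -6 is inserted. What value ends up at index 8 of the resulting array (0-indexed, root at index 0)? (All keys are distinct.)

append -6 at index 9 → [9, 13, 16, 50, 32, 44, 57, 53, 52, -6]
-6 < parent 32 at index 4, swap → [9, 13, 16, 50, -6, 44, 57, 53, 52, 32]
-6 < parent 13 at index 1, swap → [9, -6, 16, 50, 13, 44, 57, 53, 52, 32]
-6 < parent 9 at index 0, swap → [-6, 9, 16, 50, 13, 44, 57, 53, 52, 32]
resulting array: [-6, 9, 16, 50, 13, 44, 57, 53, 52, 32]

52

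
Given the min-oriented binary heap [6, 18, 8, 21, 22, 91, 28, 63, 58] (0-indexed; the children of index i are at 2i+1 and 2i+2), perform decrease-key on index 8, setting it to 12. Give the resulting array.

set index 8 from 58 to 12 → [6, 18, 8, 21, 22, 91, 28, 63, 12]
12 < parent 21 at index 3, swap → [6, 18, 8, 12, 22, 91, 28, 63, 21]
12 < parent 18 at index 1, swap → [6, 12, 8, 18, 22, 91, 28, 63, 21]

[6, 12, 8, 18, 22, 91, 28, 63, 21]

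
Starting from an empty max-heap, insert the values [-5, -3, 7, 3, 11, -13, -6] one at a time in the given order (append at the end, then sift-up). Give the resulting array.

[11, 7, -3, -5, 3, -13, -6]

Insert -5:
  append -5 at index 0 → [-5] (no swap needed)
Insert -3:
  append -3 at index 1 → [-5, -3]
  -3 > parent -5 at index 0, swap → [-3, -5]
Insert 7:
  append 7 at index 2 → [-3, -5, 7]
  7 > parent -3 at index 0, swap → [7, -5, -3]
Insert 3:
  append 3 at index 3 → [7, -5, -3, 3]
  3 > parent -5 at index 1, swap → [7, 3, -3, -5]
Insert 11:
  append 11 at index 4 → [7, 3, -3, -5, 11]
  11 > parent 3 at index 1, swap → [7, 11, -3, -5, 3]
  11 > parent 7 at index 0, swap → [11, 7, -3, -5, 3]
Insert -13:
  append -13 at index 5 → [11, 7, -3, -5, 3, -13] (no swap needed)
Insert -6:
  append -6 at index 6 → [11, 7, -3, -5, 3, -13, -6] (no swap needed)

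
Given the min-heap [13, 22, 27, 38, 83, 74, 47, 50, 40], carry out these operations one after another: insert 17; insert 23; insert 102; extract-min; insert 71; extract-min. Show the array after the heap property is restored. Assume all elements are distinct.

[22, 23, 27, 38, 74, 71, 47, 50, 40, 83, 102]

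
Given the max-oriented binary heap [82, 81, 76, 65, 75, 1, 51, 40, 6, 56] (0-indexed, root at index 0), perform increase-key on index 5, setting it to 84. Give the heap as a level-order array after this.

[84, 81, 82, 65, 75, 76, 51, 40, 6, 56]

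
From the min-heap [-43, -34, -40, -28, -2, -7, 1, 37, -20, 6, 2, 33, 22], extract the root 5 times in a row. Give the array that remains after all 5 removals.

[-7, -2, 1, 2, 6, 22, 33, 37]

extract-min #1 returns -43:
  remove root -43; move last element 22 to root → [22, -34, -40, -28, -2, -7, 1, 37, -20, 6, 2, 33]
  22 vs smaller child -40 at index 2, swap → [-40, -34, 22, -28, -2, -7, 1, 37, -20, 6, 2, 33]
  22 vs smaller child -7 at index 5, swap → [-40, -34, -7, -28, -2, 22, 1, 37, -20, 6, 2, 33]
extract-min #2 returns -40:
  remove root -40; move last element 33 to root → [33, -34, -7, -28, -2, 22, 1, 37, -20, 6, 2]
  33 vs smaller child -34 at index 1, swap → [-34, 33, -7, -28, -2, 22, 1, 37, -20, 6, 2]
  33 vs smaller child -28 at index 3, swap → [-34, -28, -7, 33, -2, 22, 1, 37, -20, 6, 2]
  33 vs smaller child -20 at index 8, swap → [-34, -28, -7, -20, -2, 22, 1, 37, 33, 6, 2]
extract-min #3 returns -34:
  remove root -34; move last element 2 to root → [2, -28, -7, -20, -2, 22, 1, 37, 33, 6]
  2 vs smaller child -28 at index 1, swap → [-28, 2, -7, -20, -2, 22, 1, 37, 33, 6]
  2 vs smaller child -20 at index 3, swap → [-28, -20, -7, 2, -2, 22, 1, 37, 33, 6]
extract-min #4 returns -28:
  remove root -28; move last element 6 to root → [6, -20, -7, 2, -2, 22, 1, 37, 33]
  6 vs smaller child -20 at index 1, swap → [-20, 6, -7, 2, -2, 22, 1, 37, 33]
  6 vs smaller child -2 at index 4, swap → [-20, -2, -7, 2, 6, 22, 1, 37, 33]
extract-min #5 returns -20:
  remove root -20; move last element 33 to root → [33, -2, -7, 2, 6, 22, 1, 37]
  33 vs smaller child -7 at index 2, swap → [-7, -2, 33, 2, 6, 22, 1, 37]
  33 vs smaller child 1 at index 6, swap → [-7, -2, 1, 2, 6, 22, 33, 37]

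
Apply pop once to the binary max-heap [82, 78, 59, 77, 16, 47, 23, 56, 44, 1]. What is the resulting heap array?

[78, 77, 59, 56, 16, 47, 23, 1, 44]

remove root 82; move last element 1 to root → [1, 78, 59, 77, 16, 47, 23, 56, 44]
1 vs larger child 78 at index 1, swap → [78, 1, 59, 77, 16, 47, 23, 56, 44]
1 vs larger child 77 at index 3, swap → [78, 77, 59, 1, 16, 47, 23, 56, 44]
1 vs larger child 56 at index 7, swap → [78, 77, 59, 56, 16, 47, 23, 1, 44]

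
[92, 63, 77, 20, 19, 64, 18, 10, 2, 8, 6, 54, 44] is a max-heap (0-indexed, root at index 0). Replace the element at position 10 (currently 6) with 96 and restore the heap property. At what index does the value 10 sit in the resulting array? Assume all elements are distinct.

7

set index 10 from 6 to 96 → [92, 63, 77, 20, 19, 64, 18, 10, 2, 8, 96, 54, 44]
96 > parent 19 at index 4, swap → [92, 63, 77, 20, 96, 64, 18, 10, 2, 8, 19, 54, 44]
96 > parent 63 at index 1, swap → [92, 96, 77, 20, 63, 64, 18, 10, 2, 8, 19, 54, 44]
96 > parent 92 at index 0, swap → [96, 92, 77, 20, 63, 64, 18, 10, 2, 8, 19, 54, 44]
resulting array: [96, 92, 77, 20, 63, 64, 18, 10, 2, 8, 19, 54, 44]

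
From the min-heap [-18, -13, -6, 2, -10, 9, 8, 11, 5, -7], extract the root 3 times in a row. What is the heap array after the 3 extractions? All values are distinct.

extract-min #1 returns -18:
  remove root -18; move last element -7 to root → [-7, -13, -6, 2, -10, 9, 8, 11, 5]
  -7 vs smaller child -13 at index 1, swap → [-13, -7, -6, 2, -10, 9, 8, 11, 5]
  -7 vs smaller child -10 at index 4, swap → [-13, -10, -6, 2, -7, 9, 8, 11, 5]
extract-min #2 returns -13:
  remove root -13; move last element 5 to root → [5, -10, -6, 2, -7, 9, 8, 11]
  5 vs smaller child -10 at index 1, swap → [-10, 5, -6, 2, -7, 9, 8, 11]
  5 vs smaller child -7 at index 4, swap → [-10, -7, -6, 2, 5, 9, 8, 11]
extract-min #3 returns -10:
  remove root -10; move last element 11 to root → [11, -7, -6, 2, 5, 9, 8]
  11 vs smaller child -7 at index 1, swap → [-7, 11, -6, 2, 5, 9, 8]
  11 vs smaller child 2 at index 3, swap → [-7, 2, -6, 11, 5, 9, 8]

[-7, 2, -6, 11, 5, 9, 8]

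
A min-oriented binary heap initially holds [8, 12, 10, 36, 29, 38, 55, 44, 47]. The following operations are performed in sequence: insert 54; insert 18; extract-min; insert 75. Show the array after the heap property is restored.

[10, 12, 29, 36, 18, 38, 55, 44, 47, 54, 75]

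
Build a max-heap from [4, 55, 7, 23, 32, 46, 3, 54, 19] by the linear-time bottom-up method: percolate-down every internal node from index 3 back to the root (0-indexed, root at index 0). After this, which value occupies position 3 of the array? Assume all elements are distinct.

sift down from index 3:
  23 vs larger child 54 at index 7, swap → [4, 55, 7, 54, 32, 46, 3, 23, 19]
sift down from index 2:
  7 vs larger child 46 at index 5, swap → [4, 55, 46, 54, 32, 7, 3, 23, 19]
sift down from index 1: already satisfies heap property
sift down from index 0:
  4 vs larger child 55 at index 1, swap → [55, 4, 46, 54, 32, 7, 3, 23, 19]
  4 vs larger child 54 at index 3, swap → [55, 54, 46, 4, 32, 7, 3, 23, 19]
  4 vs larger child 23 at index 7, swap → [55, 54, 46, 23, 32, 7, 3, 4, 19]
resulting array: [55, 54, 46, 23, 32, 7, 3, 4, 19]

23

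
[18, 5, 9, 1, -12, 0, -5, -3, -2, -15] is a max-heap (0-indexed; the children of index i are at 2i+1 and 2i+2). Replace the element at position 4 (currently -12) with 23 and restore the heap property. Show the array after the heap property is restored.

[23, 18, 9, 1, 5, 0, -5, -3, -2, -15]

set index 4 from -12 to 23 → [18, 5, 9, 1, 23, 0, -5, -3, -2, -15]
23 > parent 5 at index 1, swap → [18, 23, 9, 1, 5, 0, -5, -3, -2, -15]
23 > parent 18 at index 0, swap → [23, 18, 9, 1, 5, 0, -5, -3, -2, -15]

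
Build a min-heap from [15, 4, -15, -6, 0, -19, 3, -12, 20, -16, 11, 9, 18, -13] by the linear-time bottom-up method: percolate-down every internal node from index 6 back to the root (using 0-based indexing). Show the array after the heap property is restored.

[-19, -16, -15, -12, 0, 9, -13, -6, 20, 4, 11, 15, 18, 3]

sift down from index 6:
  3 vs only child -13 at index 13, swap → [15, 4, -15, -6, 0, -19, -13, -12, 20, -16, 11, 9, 18, 3]
sift down from index 5: already satisfies heap property
sift down from index 4:
  0 vs smaller child -16 at index 9, swap → [15, 4, -15, -6, -16, -19, -13, -12, 20, 0, 11, 9, 18, 3]
sift down from index 3:
  -6 vs smaller child -12 at index 7, swap → [15, 4, -15, -12, -16, -19, -13, -6, 20, 0, 11, 9, 18, 3]
sift down from index 2:
  -15 vs smaller child -19 at index 5, swap → [15, 4, -19, -12, -16, -15, -13, -6, 20, 0, 11, 9, 18, 3]
sift down from index 1:
  4 vs smaller child -16 at index 4, swap → [15, -16, -19, -12, 4, -15, -13, -6, 20, 0, 11, 9, 18, 3]
  4 vs smaller child 0 at index 9, swap → [15, -16, -19, -12, 0, -15, -13, -6, 20, 4, 11, 9, 18, 3]
sift down from index 0:
  15 vs smaller child -19 at index 2, swap → [-19, -16, 15, -12, 0, -15, -13, -6, 20, 4, 11, 9, 18, 3]
  15 vs smaller child -15 at index 5, swap → [-19, -16, -15, -12, 0, 15, -13, -6, 20, 4, 11, 9, 18, 3]
  15 vs smaller child 9 at index 11, swap → [-19, -16, -15, -12, 0, 9, -13, -6, 20, 4, 11, 15, 18, 3]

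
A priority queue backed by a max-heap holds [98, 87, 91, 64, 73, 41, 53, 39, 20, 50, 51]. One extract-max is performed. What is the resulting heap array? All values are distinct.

[91, 87, 53, 64, 73, 41, 51, 39, 20, 50]

remove root 98; move last element 51 to root → [51, 87, 91, 64, 73, 41, 53, 39, 20, 50]
51 vs larger child 91 at index 2, swap → [91, 87, 51, 64, 73, 41, 53, 39, 20, 50]
51 vs larger child 53 at index 6, swap → [91, 87, 53, 64, 73, 41, 51, 39, 20, 50]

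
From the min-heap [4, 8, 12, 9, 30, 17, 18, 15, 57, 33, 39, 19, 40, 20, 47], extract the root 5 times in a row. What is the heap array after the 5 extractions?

[17, 20, 18, 40, 30, 19, 39, 47, 57, 33]

extract-min #1 returns 4:
  remove root 4; move last element 47 to root → [47, 8, 12, 9, 30, 17, 18, 15, 57, 33, 39, 19, 40, 20]
  47 vs smaller child 8 at index 1, swap → [8, 47, 12, 9, 30, 17, 18, 15, 57, 33, 39, 19, 40, 20]
  47 vs smaller child 9 at index 3, swap → [8, 9, 12, 47, 30, 17, 18, 15, 57, 33, 39, 19, 40, 20]
  47 vs smaller child 15 at index 7, swap → [8, 9, 12, 15, 30, 17, 18, 47, 57, 33, 39, 19, 40, 20]
extract-min #2 returns 8:
  remove root 8; move last element 20 to root → [20, 9, 12, 15, 30, 17, 18, 47, 57, 33, 39, 19, 40]
  20 vs smaller child 9 at index 1, swap → [9, 20, 12, 15, 30, 17, 18, 47, 57, 33, 39, 19, 40]
  20 vs smaller child 15 at index 3, swap → [9, 15, 12, 20, 30, 17, 18, 47, 57, 33, 39, 19, 40]
extract-min #3 returns 9:
  remove root 9; move last element 40 to root → [40, 15, 12, 20, 30, 17, 18, 47, 57, 33, 39, 19]
  40 vs smaller child 12 at index 2, swap → [12, 15, 40, 20, 30, 17, 18, 47, 57, 33, 39, 19]
  40 vs smaller child 17 at index 5, swap → [12, 15, 17, 20, 30, 40, 18, 47, 57, 33, 39, 19]
  40 vs only child 19 at index 11, swap → [12, 15, 17, 20, 30, 19, 18, 47, 57, 33, 39, 40]
extract-min #4 returns 12:
  remove root 12; move last element 40 to root → [40, 15, 17, 20, 30, 19, 18, 47, 57, 33, 39]
  40 vs smaller child 15 at index 1, swap → [15, 40, 17, 20, 30, 19, 18, 47, 57, 33, 39]
  40 vs smaller child 20 at index 3, swap → [15, 20, 17, 40, 30, 19, 18, 47, 57, 33, 39]
extract-min #5 returns 15:
  remove root 15; move last element 39 to root → [39, 20, 17, 40, 30, 19, 18, 47, 57, 33]
  39 vs smaller child 17 at index 2, swap → [17, 20, 39, 40, 30, 19, 18, 47, 57, 33]
  39 vs smaller child 18 at index 6, swap → [17, 20, 18, 40, 30, 19, 39, 47, 57, 33]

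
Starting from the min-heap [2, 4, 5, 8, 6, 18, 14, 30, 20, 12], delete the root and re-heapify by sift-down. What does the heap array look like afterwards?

[4, 6, 5, 8, 12, 18, 14, 30, 20]

remove root 2; move last element 12 to root → [12, 4, 5, 8, 6, 18, 14, 30, 20]
12 vs smaller child 4 at index 1, swap → [4, 12, 5, 8, 6, 18, 14, 30, 20]
12 vs smaller child 6 at index 4, swap → [4, 6, 5, 8, 12, 18, 14, 30, 20]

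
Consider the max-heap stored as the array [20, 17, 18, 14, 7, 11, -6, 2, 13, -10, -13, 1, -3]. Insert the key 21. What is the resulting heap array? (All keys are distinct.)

append 21 at index 13 → [20, 17, 18, 14, 7, 11, -6, 2, 13, -10, -13, 1, -3, 21]
21 > parent -6 at index 6, swap → [20, 17, 18, 14, 7, 11, 21, 2, 13, -10, -13, 1, -3, -6]
21 > parent 18 at index 2, swap → [20, 17, 21, 14, 7, 11, 18, 2, 13, -10, -13, 1, -3, -6]
21 > parent 20 at index 0, swap → [21, 17, 20, 14, 7, 11, 18, 2, 13, -10, -13, 1, -3, -6]

[21, 17, 20, 14, 7, 11, 18, 2, 13, -10, -13, 1, -3, -6]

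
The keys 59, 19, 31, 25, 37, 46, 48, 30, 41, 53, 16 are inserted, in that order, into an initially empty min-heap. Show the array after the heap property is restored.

[16, 19, 31, 30, 25, 46, 48, 59, 41, 53, 37]

Insert 59:
  append 59 at index 0 → [59] (no swap needed)
Insert 19:
  append 19 at index 1 → [59, 19]
  19 < parent 59 at index 0, swap → [19, 59]
Insert 31:
  append 31 at index 2 → [19, 59, 31] (no swap needed)
Insert 25:
  append 25 at index 3 → [19, 59, 31, 25]
  25 < parent 59 at index 1, swap → [19, 25, 31, 59]
Insert 37:
  append 37 at index 4 → [19, 25, 31, 59, 37] (no swap needed)
Insert 46:
  append 46 at index 5 → [19, 25, 31, 59, 37, 46] (no swap needed)
Insert 48:
  append 48 at index 6 → [19, 25, 31, 59, 37, 46, 48] (no swap needed)
Insert 30:
  append 30 at index 7 → [19, 25, 31, 59, 37, 46, 48, 30]
  30 < parent 59 at index 3, swap → [19, 25, 31, 30, 37, 46, 48, 59]
Insert 41:
  append 41 at index 8 → [19, 25, 31, 30, 37, 46, 48, 59, 41] (no swap needed)
Insert 53:
  append 53 at index 9 → [19, 25, 31, 30, 37, 46, 48, 59, 41, 53] (no swap needed)
Insert 16:
  append 16 at index 10 → [19, 25, 31, 30, 37, 46, 48, 59, 41, 53, 16]
  16 < parent 37 at index 4, swap → [19, 25, 31, 30, 16, 46, 48, 59, 41, 53, 37]
  16 < parent 25 at index 1, swap → [19, 16, 31, 30, 25, 46, 48, 59, 41, 53, 37]
  16 < parent 19 at index 0, swap → [16, 19, 31, 30, 25, 46, 48, 59, 41, 53, 37]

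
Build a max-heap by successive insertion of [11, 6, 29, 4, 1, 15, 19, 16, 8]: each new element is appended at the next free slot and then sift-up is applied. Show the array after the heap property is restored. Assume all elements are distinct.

Insert 11:
  append 11 at index 0 → [11] (no swap needed)
Insert 6:
  append 6 at index 1 → [11, 6] (no swap needed)
Insert 29:
  append 29 at index 2 → [11, 6, 29]
  29 > parent 11 at index 0, swap → [29, 6, 11]
Insert 4:
  append 4 at index 3 → [29, 6, 11, 4] (no swap needed)
Insert 1:
  append 1 at index 4 → [29, 6, 11, 4, 1] (no swap needed)
Insert 15:
  append 15 at index 5 → [29, 6, 11, 4, 1, 15]
  15 > parent 11 at index 2, swap → [29, 6, 15, 4, 1, 11]
Insert 19:
  append 19 at index 6 → [29, 6, 15, 4, 1, 11, 19]
  19 > parent 15 at index 2, swap → [29, 6, 19, 4, 1, 11, 15]
Insert 16:
  append 16 at index 7 → [29, 6, 19, 4, 1, 11, 15, 16]
  16 > parent 4 at index 3, swap → [29, 6, 19, 16, 1, 11, 15, 4]
  16 > parent 6 at index 1, swap → [29, 16, 19, 6, 1, 11, 15, 4]
Insert 8:
  append 8 at index 8 → [29, 16, 19, 6, 1, 11, 15, 4, 8]
  8 > parent 6 at index 3, swap → [29, 16, 19, 8, 1, 11, 15, 4, 6]

[29, 16, 19, 8, 1, 11, 15, 4, 6]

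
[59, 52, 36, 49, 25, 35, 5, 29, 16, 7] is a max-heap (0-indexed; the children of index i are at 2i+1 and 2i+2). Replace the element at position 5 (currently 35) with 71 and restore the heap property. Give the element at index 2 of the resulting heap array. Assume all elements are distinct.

59

set index 5 from 35 to 71 → [59, 52, 36, 49, 25, 71, 5, 29, 16, 7]
71 > parent 36 at index 2, swap → [59, 52, 71, 49, 25, 36, 5, 29, 16, 7]
71 > parent 59 at index 0, swap → [71, 52, 59, 49, 25, 36, 5, 29, 16, 7]
resulting array: [71, 52, 59, 49, 25, 36, 5, 29, 16, 7]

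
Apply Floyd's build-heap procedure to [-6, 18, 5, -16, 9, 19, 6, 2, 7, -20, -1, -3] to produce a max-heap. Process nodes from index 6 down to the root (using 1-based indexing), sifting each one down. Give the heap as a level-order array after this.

sift down from index 6: already satisfies heap property
sift down from index 5: already satisfies heap property
sift down from index 4:
  -16 vs larger child 7 at index 9, swap → [-6, 18, 5, 7, 9, 19, 6, 2, -16, -20, -1, -3]
sift down from index 3:
  5 vs larger child 19 at index 6, swap → [-6, 18, 19, 7, 9, 5, 6, 2, -16, -20, -1, -3]
sift down from index 2: already satisfies heap property
sift down from index 1:
  -6 vs larger child 19 at index 3, swap → [19, 18, -6, 7, 9, 5, 6, 2, -16, -20, -1, -3]
  -6 vs larger child 6 at index 7, swap → [19, 18, 6, 7, 9, 5, -6, 2, -16, -20, -1, -3]

[19, 18, 6, 7, 9, 5, -6, 2, -16, -20, -1, -3]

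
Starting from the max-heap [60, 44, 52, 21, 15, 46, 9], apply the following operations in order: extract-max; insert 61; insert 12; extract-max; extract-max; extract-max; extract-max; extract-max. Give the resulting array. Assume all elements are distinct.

[15, 9, 12]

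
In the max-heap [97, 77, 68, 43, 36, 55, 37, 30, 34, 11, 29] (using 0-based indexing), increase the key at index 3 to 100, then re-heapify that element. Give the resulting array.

set index 3 from 43 to 100 → [97, 77, 68, 100, 36, 55, 37, 30, 34, 11, 29]
100 > parent 77 at index 1, swap → [97, 100, 68, 77, 36, 55, 37, 30, 34, 11, 29]
100 > parent 97 at index 0, swap → [100, 97, 68, 77, 36, 55, 37, 30, 34, 11, 29]

[100, 97, 68, 77, 36, 55, 37, 30, 34, 11, 29]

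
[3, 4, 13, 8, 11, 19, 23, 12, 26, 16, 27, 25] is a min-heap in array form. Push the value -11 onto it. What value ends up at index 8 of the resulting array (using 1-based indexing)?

append -11 at index 13 → [3, 4, 13, 8, 11, 19, 23, 12, 26, 16, 27, 25, -11]
-11 < parent 19 at index 6, swap → [3, 4, 13, 8, 11, -11, 23, 12, 26, 16, 27, 25, 19]
-11 < parent 13 at index 3, swap → [3, 4, -11, 8, 11, 13, 23, 12, 26, 16, 27, 25, 19]
-11 < parent 3 at index 1, swap → [-11, 4, 3, 8, 11, 13, 23, 12, 26, 16, 27, 25, 19]
resulting array: [-11, 4, 3, 8, 11, 13, 23, 12, 26, 16, 27, 25, 19]

12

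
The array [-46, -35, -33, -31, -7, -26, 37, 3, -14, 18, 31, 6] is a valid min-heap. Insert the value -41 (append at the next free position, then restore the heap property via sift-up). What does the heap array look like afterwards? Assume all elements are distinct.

[-46, -35, -41, -31, -7, -33, 37, 3, -14, 18, 31, 6, -26]

append -41 at index 12 → [-46, -35, -33, -31, -7, -26, 37, 3, -14, 18, 31, 6, -41]
-41 < parent -26 at index 5, swap → [-46, -35, -33, -31, -7, -41, 37, 3, -14, 18, 31, 6, -26]
-41 < parent -33 at index 2, swap → [-46, -35, -41, -31, -7, -33, 37, 3, -14, 18, 31, 6, -26]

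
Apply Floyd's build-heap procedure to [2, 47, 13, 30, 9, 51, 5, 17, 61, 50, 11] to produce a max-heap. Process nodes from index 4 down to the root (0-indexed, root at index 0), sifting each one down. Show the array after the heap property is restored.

sift down from index 4:
  9 vs larger child 50 at index 9, swap → [2, 47, 13, 30, 50, 51, 5, 17, 61, 9, 11]
sift down from index 3:
  30 vs larger child 61 at index 8, swap → [2, 47, 13, 61, 50, 51, 5, 17, 30, 9, 11]
sift down from index 2:
  13 vs larger child 51 at index 5, swap → [2, 47, 51, 61, 50, 13, 5, 17, 30, 9, 11]
sift down from index 1:
  47 vs larger child 61 at index 3, swap → [2, 61, 51, 47, 50, 13, 5, 17, 30, 9, 11]
sift down from index 0:
  2 vs larger child 61 at index 1, swap → [61, 2, 51, 47, 50, 13, 5, 17, 30, 9, 11]
  2 vs larger child 50 at index 4, swap → [61, 50, 51, 47, 2, 13, 5, 17, 30, 9, 11]
  2 vs larger child 11 at index 10, swap → [61, 50, 51, 47, 11, 13, 5, 17, 30, 9, 2]

[61, 50, 51, 47, 11, 13, 5, 17, 30, 9, 2]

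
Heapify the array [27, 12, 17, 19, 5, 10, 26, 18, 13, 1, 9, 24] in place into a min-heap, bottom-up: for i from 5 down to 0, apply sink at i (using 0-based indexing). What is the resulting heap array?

[1, 5, 10, 13, 9, 17, 26, 18, 19, 12, 27, 24]

sift down from index 5: already satisfies heap property
sift down from index 4:
  5 vs smaller child 1 at index 9, swap → [27, 12, 17, 19, 1, 10, 26, 18, 13, 5, 9, 24]
sift down from index 3:
  19 vs smaller child 13 at index 8, swap → [27, 12, 17, 13, 1, 10, 26, 18, 19, 5, 9, 24]
sift down from index 2:
  17 vs smaller child 10 at index 5, swap → [27, 12, 10, 13, 1, 17, 26, 18, 19, 5, 9, 24]
sift down from index 1:
  12 vs smaller child 1 at index 4, swap → [27, 1, 10, 13, 12, 17, 26, 18, 19, 5, 9, 24]
  12 vs smaller child 5 at index 9, swap → [27, 1, 10, 13, 5, 17, 26, 18, 19, 12, 9, 24]
sift down from index 0:
  27 vs smaller child 1 at index 1, swap → [1, 27, 10, 13, 5, 17, 26, 18, 19, 12, 9, 24]
  27 vs smaller child 5 at index 4, swap → [1, 5, 10, 13, 27, 17, 26, 18, 19, 12, 9, 24]
  27 vs smaller child 9 at index 10, swap → [1, 5, 10, 13, 9, 17, 26, 18, 19, 12, 27, 24]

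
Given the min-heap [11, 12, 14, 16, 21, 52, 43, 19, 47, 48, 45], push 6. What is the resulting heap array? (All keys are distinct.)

append 6 at index 11 → [11, 12, 14, 16, 21, 52, 43, 19, 47, 48, 45, 6]
6 < parent 52 at index 5, swap → [11, 12, 14, 16, 21, 6, 43, 19, 47, 48, 45, 52]
6 < parent 14 at index 2, swap → [11, 12, 6, 16, 21, 14, 43, 19, 47, 48, 45, 52]
6 < parent 11 at index 0, swap → [6, 12, 11, 16, 21, 14, 43, 19, 47, 48, 45, 52]

[6, 12, 11, 16, 21, 14, 43, 19, 47, 48, 45, 52]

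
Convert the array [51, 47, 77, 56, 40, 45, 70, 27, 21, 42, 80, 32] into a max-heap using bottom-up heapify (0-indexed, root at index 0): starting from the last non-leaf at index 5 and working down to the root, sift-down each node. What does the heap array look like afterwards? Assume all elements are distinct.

sift down from index 5: already satisfies heap property
sift down from index 4:
  40 vs larger child 80 at index 10, swap → [51, 47, 77, 56, 80, 45, 70, 27, 21, 42, 40, 32]
sift down from index 3: already satisfies heap property
sift down from index 2: already satisfies heap property
sift down from index 1:
  47 vs larger child 80 at index 4, swap → [51, 80, 77, 56, 47, 45, 70, 27, 21, 42, 40, 32]
sift down from index 0:
  51 vs larger child 80 at index 1, swap → [80, 51, 77, 56, 47, 45, 70, 27, 21, 42, 40, 32]
  51 vs larger child 56 at index 3, swap → [80, 56, 77, 51, 47, 45, 70, 27, 21, 42, 40, 32]

[80, 56, 77, 51, 47, 45, 70, 27, 21, 42, 40, 32]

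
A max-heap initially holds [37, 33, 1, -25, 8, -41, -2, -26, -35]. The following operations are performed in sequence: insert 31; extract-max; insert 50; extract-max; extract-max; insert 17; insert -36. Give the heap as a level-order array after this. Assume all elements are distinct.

insert 31:
  append 31 at index 9 → [37, 33, 1, -25, 8, -41, -2, -26, -35, 31]
  31 > parent 8 at index 4, swap → [37, 33, 1, -25, 31, -41, -2, -26, -35, 8]
extract-max → returns 37:
  remove root 37; move last element 8 to root → [8, 33, 1, -25, 31, -41, -2, -26, -35]
  8 vs larger child 33 at index 1, swap → [33, 8, 1, -25, 31, -41, -2, -26, -35]
  8 vs larger child 31 at index 4, swap → [33, 31, 1, -25, 8, -41, -2, -26, -35]
insert 50:
  append 50 at index 9 → [33, 31, 1, -25, 8, -41, -2, -26, -35, 50]
  50 > parent 8 at index 4, swap → [33, 31, 1, -25, 50, -41, -2, -26, -35, 8]
  50 > parent 31 at index 1, swap → [33, 50, 1, -25, 31, -41, -2, -26, -35, 8]
  50 > parent 33 at index 0, swap → [50, 33, 1, -25, 31, -41, -2, -26, -35, 8]
extract-max → returns 50:
  remove root 50; move last element 8 to root → [8, 33, 1, -25, 31, -41, -2, -26, -35]
  8 vs larger child 33 at index 1, swap → [33, 8, 1, -25, 31, -41, -2, -26, -35]
  8 vs larger child 31 at index 4, swap → [33, 31, 1, -25, 8, -41, -2, -26, -35]
extract-max → returns 33:
  remove root 33; move last element -35 to root → [-35, 31, 1, -25, 8, -41, -2, -26]
  -35 vs larger child 31 at index 1, swap → [31, -35, 1, -25, 8, -41, -2, -26]
  -35 vs larger child 8 at index 4, swap → [31, 8, 1, -25, -35, -41, -2, -26]
insert 17:
  append 17 at index 8 → [31, 8, 1, -25, -35, -41, -2, -26, 17]
  17 > parent -25 at index 3, swap → [31, 8, 1, 17, -35, -41, -2, -26, -25]
  17 > parent 8 at index 1, swap → [31, 17, 1, 8, -35, -41, -2, -26, -25]
insert -36:
  append -36 at index 9 → [31, 17, 1, 8, -35, -41, -2, -26, -25, -36] (no swap needed)

[31, 17, 1, 8, -35, -41, -2, -26, -25, -36]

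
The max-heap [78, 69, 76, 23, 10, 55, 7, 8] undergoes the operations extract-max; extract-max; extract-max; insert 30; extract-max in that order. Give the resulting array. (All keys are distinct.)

extract-max → returns 78:
  remove root 78; move last element 8 to root → [8, 69, 76, 23, 10, 55, 7]
  8 vs larger child 76 at index 2, swap → [76, 69, 8, 23, 10, 55, 7]
  8 vs larger child 55 at index 5, swap → [76, 69, 55, 23, 10, 8, 7]
extract-max → returns 76:
  remove root 76; move last element 7 to root → [7, 69, 55, 23, 10, 8]
  7 vs larger child 69 at index 1, swap → [69, 7, 55, 23, 10, 8]
  7 vs larger child 23 at index 3, swap → [69, 23, 55, 7, 10, 8]
extract-max → returns 69:
  remove root 69; move last element 8 to root → [8, 23, 55, 7, 10]
  8 vs larger child 55 at index 2, swap → [55, 23, 8, 7, 10]
insert 30:
  append 30 at index 5 → [55, 23, 8, 7, 10, 30]
  30 > parent 8 at index 2, swap → [55, 23, 30, 7, 10, 8]
extract-max → returns 55:
  remove root 55; move last element 8 to root → [8, 23, 30, 7, 10]
  8 vs larger child 30 at index 2, swap → [30, 23, 8, 7, 10]

[30, 23, 8, 7, 10]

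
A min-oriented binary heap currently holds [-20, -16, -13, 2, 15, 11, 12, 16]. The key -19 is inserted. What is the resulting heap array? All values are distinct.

append -19 at index 8 → [-20, -16, -13, 2, 15, 11, 12, 16, -19]
-19 < parent 2 at index 3, swap → [-20, -16, -13, -19, 15, 11, 12, 16, 2]
-19 < parent -16 at index 1, swap → [-20, -19, -13, -16, 15, 11, 12, 16, 2]

[-20, -19, -13, -16, 15, 11, 12, 16, 2]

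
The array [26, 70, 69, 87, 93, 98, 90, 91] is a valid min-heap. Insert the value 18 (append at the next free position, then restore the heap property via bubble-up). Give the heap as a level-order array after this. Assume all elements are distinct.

[18, 26, 69, 70, 93, 98, 90, 91, 87]

append 18 at index 8 → [26, 70, 69, 87, 93, 98, 90, 91, 18]
18 < parent 87 at index 3, swap → [26, 70, 69, 18, 93, 98, 90, 91, 87]
18 < parent 70 at index 1, swap → [26, 18, 69, 70, 93, 98, 90, 91, 87]
18 < parent 26 at index 0, swap → [18, 26, 69, 70, 93, 98, 90, 91, 87]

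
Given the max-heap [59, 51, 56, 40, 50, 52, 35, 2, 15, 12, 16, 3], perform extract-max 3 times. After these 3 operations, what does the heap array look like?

[51, 50, 35, 40, 12, 3, 16, 2, 15]

extract-max #1 returns 59:
  remove root 59; move last element 3 to root → [3, 51, 56, 40, 50, 52, 35, 2, 15, 12, 16]
  3 vs larger child 56 at index 2, swap → [56, 51, 3, 40, 50, 52, 35, 2, 15, 12, 16]
  3 vs larger child 52 at index 5, swap → [56, 51, 52, 40, 50, 3, 35, 2, 15, 12, 16]
extract-max #2 returns 56:
  remove root 56; move last element 16 to root → [16, 51, 52, 40, 50, 3, 35, 2, 15, 12]
  16 vs larger child 52 at index 2, swap → [52, 51, 16, 40, 50, 3, 35, 2, 15, 12]
  16 vs larger child 35 at index 6, swap → [52, 51, 35, 40, 50, 3, 16, 2, 15, 12]
extract-max #3 returns 52:
  remove root 52; move last element 12 to root → [12, 51, 35, 40, 50, 3, 16, 2, 15]
  12 vs larger child 51 at index 1, swap → [51, 12, 35, 40, 50, 3, 16, 2, 15]
  12 vs larger child 50 at index 4, swap → [51, 50, 35, 40, 12, 3, 16, 2, 15]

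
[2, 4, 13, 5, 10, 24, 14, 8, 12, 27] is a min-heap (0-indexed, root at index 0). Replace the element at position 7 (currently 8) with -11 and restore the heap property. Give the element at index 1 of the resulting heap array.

set index 7 from 8 to -11 → [2, 4, 13, 5, 10, 24, 14, -11, 12, 27]
-11 < parent 5 at index 3, swap → [2, 4, 13, -11, 10, 24, 14, 5, 12, 27]
-11 < parent 4 at index 1, swap → [2, -11, 13, 4, 10, 24, 14, 5, 12, 27]
-11 < parent 2 at index 0, swap → [-11, 2, 13, 4, 10, 24, 14, 5, 12, 27]
resulting array: [-11, 2, 13, 4, 10, 24, 14, 5, 12, 27]

2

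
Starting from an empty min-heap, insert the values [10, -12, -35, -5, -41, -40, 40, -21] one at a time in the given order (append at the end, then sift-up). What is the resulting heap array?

[-41, -35, -40, -21, -5, -12, 40, 10]

Insert 10:
  append 10 at index 0 → [10] (no swap needed)
Insert -12:
  append -12 at index 1 → [10, -12]
  -12 < parent 10 at index 0, swap → [-12, 10]
Insert -35:
  append -35 at index 2 → [-12, 10, -35]
  -35 < parent -12 at index 0, swap → [-35, 10, -12]
Insert -5:
  append -5 at index 3 → [-35, 10, -12, -5]
  -5 < parent 10 at index 1, swap → [-35, -5, -12, 10]
Insert -41:
  append -41 at index 4 → [-35, -5, -12, 10, -41]
  -41 < parent -5 at index 1, swap → [-35, -41, -12, 10, -5]
  -41 < parent -35 at index 0, swap → [-41, -35, -12, 10, -5]
Insert -40:
  append -40 at index 5 → [-41, -35, -12, 10, -5, -40]
  -40 < parent -12 at index 2, swap → [-41, -35, -40, 10, -5, -12]
Insert 40:
  append 40 at index 6 → [-41, -35, -40, 10, -5, -12, 40] (no swap needed)
Insert -21:
  append -21 at index 7 → [-41, -35, -40, 10, -5, -12, 40, -21]
  -21 < parent 10 at index 3, swap → [-41, -35, -40, -21, -5, -12, 40, 10]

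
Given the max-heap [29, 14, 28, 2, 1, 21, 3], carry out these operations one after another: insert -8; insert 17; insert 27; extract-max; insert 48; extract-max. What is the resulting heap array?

[28, 27, 21, 14, 17, 1, 3, -8, 2]

insert -8:
  append -8 at index 7 → [29, 14, 28, 2, 1, 21, 3, -8] (no swap needed)
insert 17:
  append 17 at index 8 → [29, 14, 28, 2, 1, 21, 3, -8, 17]
  17 > parent 2 at index 3, swap → [29, 14, 28, 17, 1, 21, 3, -8, 2]
  17 > parent 14 at index 1, swap → [29, 17, 28, 14, 1, 21, 3, -8, 2]
insert 27:
  append 27 at index 9 → [29, 17, 28, 14, 1, 21, 3, -8, 2, 27]
  27 > parent 1 at index 4, swap → [29, 17, 28, 14, 27, 21, 3, -8, 2, 1]
  27 > parent 17 at index 1, swap → [29, 27, 28, 14, 17, 21, 3, -8, 2, 1]
extract-max → returns 29:
  remove root 29; move last element 1 to root → [1, 27, 28, 14, 17, 21, 3, -8, 2]
  1 vs larger child 28 at index 2, swap → [28, 27, 1, 14, 17, 21, 3, -8, 2]
  1 vs larger child 21 at index 5, swap → [28, 27, 21, 14, 17, 1, 3, -8, 2]
insert 48:
  append 48 at index 9 → [28, 27, 21, 14, 17, 1, 3, -8, 2, 48]
  48 > parent 17 at index 4, swap → [28, 27, 21, 14, 48, 1, 3, -8, 2, 17]
  48 > parent 27 at index 1, swap → [28, 48, 21, 14, 27, 1, 3, -8, 2, 17]
  48 > parent 28 at index 0, swap → [48, 28, 21, 14, 27, 1, 3, -8, 2, 17]
extract-max → returns 48:
  remove root 48; move last element 17 to root → [17, 28, 21, 14, 27, 1, 3, -8, 2]
  17 vs larger child 28 at index 1, swap → [28, 17, 21, 14, 27, 1, 3, -8, 2]
  17 vs larger child 27 at index 4, swap → [28, 27, 21, 14, 17, 1, 3, -8, 2]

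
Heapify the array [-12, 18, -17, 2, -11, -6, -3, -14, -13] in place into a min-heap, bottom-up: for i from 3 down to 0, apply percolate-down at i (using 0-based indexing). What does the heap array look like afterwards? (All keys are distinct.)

sift down from index 3:
  2 vs smaller child -14 at index 7, swap → [-12, 18, -17, -14, -11, -6, -3, 2, -13]
sift down from index 2: already satisfies heap property
sift down from index 1:
  18 vs smaller child -14 at index 3, swap → [-12, -14, -17, 18, -11, -6, -3, 2, -13]
  18 vs smaller child -13 at index 8, swap → [-12, -14, -17, -13, -11, -6, -3, 2, 18]
sift down from index 0:
  -12 vs smaller child -17 at index 2, swap → [-17, -14, -12, -13, -11, -6, -3, 2, 18]

[-17, -14, -12, -13, -11, -6, -3, 2, 18]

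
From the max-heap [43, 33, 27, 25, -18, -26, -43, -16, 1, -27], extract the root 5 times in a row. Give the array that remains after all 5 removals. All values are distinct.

extract-max #1 returns 43:
  remove root 43; move last element -27 to root → [-27, 33, 27, 25, -18, -26, -43, -16, 1]
  -27 vs larger child 33 at index 1, swap → [33, -27, 27, 25, -18, -26, -43, -16, 1]
  -27 vs larger child 25 at index 3, swap → [33, 25, 27, -27, -18, -26, -43, -16, 1]
  -27 vs larger child 1 at index 8, swap → [33, 25, 27, 1, -18, -26, -43, -16, -27]
extract-max #2 returns 33:
  remove root 33; move last element -27 to root → [-27, 25, 27, 1, -18, -26, -43, -16]
  -27 vs larger child 27 at index 2, swap → [27, 25, -27, 1, -18, -26, -43, -16]
  -27 vs larger child -26 at index 5, swap → [27, 25, -26, 1, -18, -27, -43, -16]
extract-max #3 returns 27:
  remove root 27; move last element -16 to root → [-16, 25, -26, 1, -18, -27, -43]
  -16 vs larger child 25 at index 1, swap → [25, -16, -26, 1, -18, -27, -43]
  -16 vs larger child 1 at index 3, swap → [25, 1, -26, -16, -18, -27, -43]
extract-max #4 returns 25:
  remove root 25; move last element -43 to root → [-43, 1, -26, -16, -18, -27]
  -43 vs larger child 1 at index 1, swap → [1, -43, -26, -16, -18, -27]
  -43 vs larger child -16 at index 3, swap → [1, -16, -26, -43, -18, -27]
extract-max #5 returns 1:
  remove root 1; move last element -27 to root → [-27, -16, -26, -43, -18]
  -27 vs larger child -16 at index 1, swap → [-16, -27, -26, -43, -18]
  -27 vs larger child -18 at index 4, swap → [-16, -18, -26, -43, -27]

[-16, -18, -26, -43, -27]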